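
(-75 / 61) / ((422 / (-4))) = 150 / 12871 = 0.01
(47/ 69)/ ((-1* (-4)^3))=47/ 4416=0.01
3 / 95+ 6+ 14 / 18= 5822 / 855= 6.81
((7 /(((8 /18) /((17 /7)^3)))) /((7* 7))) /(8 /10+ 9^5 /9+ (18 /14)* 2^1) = 221085 /315221116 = 0.00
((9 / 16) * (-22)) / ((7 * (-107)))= 99 / 5992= 0.02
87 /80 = 1.09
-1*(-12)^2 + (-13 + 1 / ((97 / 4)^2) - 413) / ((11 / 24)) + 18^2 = -77567412 / 103499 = -749.45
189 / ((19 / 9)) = 1701 / 19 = 89.53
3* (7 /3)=7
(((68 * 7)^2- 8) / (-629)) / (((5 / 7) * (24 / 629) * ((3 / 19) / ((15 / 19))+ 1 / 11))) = -2180717 / 48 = -45431.60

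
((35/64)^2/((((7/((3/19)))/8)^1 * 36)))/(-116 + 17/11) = -1925/146970624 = -0.00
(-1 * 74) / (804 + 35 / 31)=-2294 / 24959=-0.09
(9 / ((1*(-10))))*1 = -9 / 10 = -0.90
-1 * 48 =-48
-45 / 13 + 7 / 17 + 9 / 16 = -8795 / 3536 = -2.49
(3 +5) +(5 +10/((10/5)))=18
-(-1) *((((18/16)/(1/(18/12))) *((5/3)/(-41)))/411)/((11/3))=-45/988592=-0.00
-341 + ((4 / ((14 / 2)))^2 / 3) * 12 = -16645 / 49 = -339.69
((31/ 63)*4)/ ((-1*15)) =-124/ 945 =-0.13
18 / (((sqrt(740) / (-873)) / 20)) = -11553.16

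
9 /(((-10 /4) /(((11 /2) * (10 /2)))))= -99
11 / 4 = 2.75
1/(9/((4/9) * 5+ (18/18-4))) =-0.09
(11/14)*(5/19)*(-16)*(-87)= 38280/133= 287.82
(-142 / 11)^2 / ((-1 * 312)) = -5041 / 9438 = -0.53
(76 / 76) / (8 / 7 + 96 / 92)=161 / 352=0.46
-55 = -55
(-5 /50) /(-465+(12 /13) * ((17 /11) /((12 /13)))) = 11 /50980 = 0.00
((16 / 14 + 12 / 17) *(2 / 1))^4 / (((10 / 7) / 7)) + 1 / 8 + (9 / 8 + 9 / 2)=15086512167 / 16370116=921.59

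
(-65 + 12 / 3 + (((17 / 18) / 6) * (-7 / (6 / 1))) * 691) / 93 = -121757 / 60264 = -2.02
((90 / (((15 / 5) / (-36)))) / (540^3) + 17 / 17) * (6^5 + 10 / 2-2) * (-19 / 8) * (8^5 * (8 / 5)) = -29421892947968 / 30375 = -968621990.06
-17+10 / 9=-143 / 9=-15.89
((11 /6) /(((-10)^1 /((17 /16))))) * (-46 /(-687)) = -0.01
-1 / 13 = -0.08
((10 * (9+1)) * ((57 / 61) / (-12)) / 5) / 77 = -95 / 4697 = -0.02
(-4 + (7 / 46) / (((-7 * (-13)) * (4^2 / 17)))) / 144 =-0.03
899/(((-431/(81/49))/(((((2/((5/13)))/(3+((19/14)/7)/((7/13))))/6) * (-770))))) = 680323644/993455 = 684.81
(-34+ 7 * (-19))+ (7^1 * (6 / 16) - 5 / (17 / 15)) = -22955 / 136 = -168.79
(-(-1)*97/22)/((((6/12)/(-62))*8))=-68.34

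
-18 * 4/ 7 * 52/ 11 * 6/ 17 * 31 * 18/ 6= -2089152/ 1309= -1595.99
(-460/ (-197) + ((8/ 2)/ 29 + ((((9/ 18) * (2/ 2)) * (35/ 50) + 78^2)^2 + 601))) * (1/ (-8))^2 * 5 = 84597917517297/ 29250560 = 2892181.12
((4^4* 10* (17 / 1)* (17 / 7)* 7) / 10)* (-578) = -42762752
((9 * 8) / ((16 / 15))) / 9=15 / 2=7.50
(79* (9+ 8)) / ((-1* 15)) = -1343 / 15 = -89.53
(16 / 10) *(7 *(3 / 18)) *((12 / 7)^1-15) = -124 / 5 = -24.80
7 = 7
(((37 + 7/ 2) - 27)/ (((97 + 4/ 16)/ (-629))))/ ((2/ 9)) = -392.92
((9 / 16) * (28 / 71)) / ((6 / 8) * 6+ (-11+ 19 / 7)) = -0.06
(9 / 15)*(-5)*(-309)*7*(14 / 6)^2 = 35329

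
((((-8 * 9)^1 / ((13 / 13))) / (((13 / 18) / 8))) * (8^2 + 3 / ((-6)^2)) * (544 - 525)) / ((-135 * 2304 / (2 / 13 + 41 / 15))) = 8225993 / 912600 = 9.01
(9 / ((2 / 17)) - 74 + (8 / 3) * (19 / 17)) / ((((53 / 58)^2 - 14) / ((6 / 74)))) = -940238 / 27856523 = -0.03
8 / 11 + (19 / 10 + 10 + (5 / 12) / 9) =75281 / 5940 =12.67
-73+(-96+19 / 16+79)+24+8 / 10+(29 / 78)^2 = -7772221 / 121680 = -63.87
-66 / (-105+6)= 2 / 3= 0.67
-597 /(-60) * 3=597 /20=29.85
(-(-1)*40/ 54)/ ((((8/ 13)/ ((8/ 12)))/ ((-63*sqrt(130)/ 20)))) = -91*sqrt(130)/ 36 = -28.82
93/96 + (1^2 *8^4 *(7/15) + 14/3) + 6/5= 184157/96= 1918.30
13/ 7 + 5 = 48/ 7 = 6.86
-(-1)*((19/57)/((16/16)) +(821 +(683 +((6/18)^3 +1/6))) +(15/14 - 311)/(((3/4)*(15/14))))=302089/270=1118.85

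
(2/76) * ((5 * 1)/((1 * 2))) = 0.07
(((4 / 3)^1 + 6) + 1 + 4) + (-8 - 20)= -47 / 3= -15.67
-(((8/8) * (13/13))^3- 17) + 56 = 72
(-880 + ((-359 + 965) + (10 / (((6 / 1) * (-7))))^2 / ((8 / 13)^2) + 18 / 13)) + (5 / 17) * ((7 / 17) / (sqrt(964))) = -99970931 / 366912 + 35 * sqrt(241) / 139298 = -272.46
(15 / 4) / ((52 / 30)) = 225 / 104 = 2.16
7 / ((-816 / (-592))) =259 / 51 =5.08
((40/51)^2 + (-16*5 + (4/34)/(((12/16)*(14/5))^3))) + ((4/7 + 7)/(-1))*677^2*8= -74302276935032/2676429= -27761721.66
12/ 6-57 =-55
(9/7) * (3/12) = 9/28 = 0.32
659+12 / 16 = 2639 / 4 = 659.75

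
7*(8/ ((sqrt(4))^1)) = 28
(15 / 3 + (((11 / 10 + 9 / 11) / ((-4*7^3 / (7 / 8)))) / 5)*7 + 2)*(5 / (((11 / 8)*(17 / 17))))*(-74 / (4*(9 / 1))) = -31900993 / 609840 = -52.31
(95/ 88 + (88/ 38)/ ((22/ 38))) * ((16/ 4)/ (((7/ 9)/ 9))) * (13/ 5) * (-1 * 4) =-941382/ 385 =-2445.15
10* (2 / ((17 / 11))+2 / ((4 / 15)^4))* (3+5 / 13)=47489255 / 3536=13430.22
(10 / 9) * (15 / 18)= 25 / 27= 0.93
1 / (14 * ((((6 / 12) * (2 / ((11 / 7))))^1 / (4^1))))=22 / 49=0.45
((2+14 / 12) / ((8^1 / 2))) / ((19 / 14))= 7 / 12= 0.58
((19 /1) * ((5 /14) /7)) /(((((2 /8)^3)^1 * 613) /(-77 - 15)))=-279680 /30037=-9.31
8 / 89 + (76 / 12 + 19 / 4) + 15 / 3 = 16.17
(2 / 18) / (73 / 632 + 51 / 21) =4424 / 101295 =0.04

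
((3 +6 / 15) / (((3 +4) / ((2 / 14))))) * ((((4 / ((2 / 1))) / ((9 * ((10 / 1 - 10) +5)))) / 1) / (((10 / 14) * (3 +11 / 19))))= 19 / 15750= 0.00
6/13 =0.46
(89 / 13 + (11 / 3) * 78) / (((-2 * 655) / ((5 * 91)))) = -26649 / 262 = -101.71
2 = 2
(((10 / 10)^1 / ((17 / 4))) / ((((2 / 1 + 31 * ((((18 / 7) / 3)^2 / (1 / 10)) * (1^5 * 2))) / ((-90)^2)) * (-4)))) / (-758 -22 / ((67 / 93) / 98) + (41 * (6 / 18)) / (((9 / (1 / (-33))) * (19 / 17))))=0.00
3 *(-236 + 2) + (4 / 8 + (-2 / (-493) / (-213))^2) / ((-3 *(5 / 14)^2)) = -581646397993372 / 827016756075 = -703.31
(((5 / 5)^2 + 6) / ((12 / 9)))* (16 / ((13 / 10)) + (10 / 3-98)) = -5621 / 13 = -432.38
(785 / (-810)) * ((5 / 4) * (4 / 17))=-785 / 2754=-0.29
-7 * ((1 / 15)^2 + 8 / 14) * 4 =-3628 / 225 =-16.12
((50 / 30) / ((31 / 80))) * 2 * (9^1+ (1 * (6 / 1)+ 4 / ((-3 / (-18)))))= 10400 / 31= 335.48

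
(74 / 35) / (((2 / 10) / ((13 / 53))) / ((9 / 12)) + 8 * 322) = 1443 / 1758862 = 0.00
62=62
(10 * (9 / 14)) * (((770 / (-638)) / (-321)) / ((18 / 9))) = 75 / 6206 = 0.01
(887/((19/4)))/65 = 3548/1235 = 2.87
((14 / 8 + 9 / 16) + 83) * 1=1365 / 16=85.31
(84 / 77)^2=144 / 121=1.19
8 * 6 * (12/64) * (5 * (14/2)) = 315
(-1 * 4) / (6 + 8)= -2 / 7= -0.29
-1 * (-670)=670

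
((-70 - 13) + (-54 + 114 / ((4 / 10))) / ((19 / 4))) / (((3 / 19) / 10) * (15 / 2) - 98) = 2612 / 7439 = 0.35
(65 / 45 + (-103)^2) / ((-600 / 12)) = -47747 / 225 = -212.21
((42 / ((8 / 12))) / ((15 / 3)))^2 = 3969 / 25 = 158.76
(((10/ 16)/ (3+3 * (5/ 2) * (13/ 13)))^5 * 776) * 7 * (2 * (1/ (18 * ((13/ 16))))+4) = 36678125/ 2184410592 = 0.02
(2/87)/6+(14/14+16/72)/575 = 298/50025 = 0.01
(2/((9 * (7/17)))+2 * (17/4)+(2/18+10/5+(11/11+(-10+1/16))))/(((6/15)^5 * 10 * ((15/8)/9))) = 278875/2688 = 103.75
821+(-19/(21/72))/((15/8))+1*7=27764/35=793.26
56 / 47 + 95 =4521 / 47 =96.19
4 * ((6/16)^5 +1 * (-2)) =-65293/8192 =-7.97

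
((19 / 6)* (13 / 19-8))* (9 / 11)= -417 / 22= -18.95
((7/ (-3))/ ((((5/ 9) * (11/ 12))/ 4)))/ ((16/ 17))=-1071/ 55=-19.47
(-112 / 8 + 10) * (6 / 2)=-12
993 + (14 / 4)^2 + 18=4093 / 4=1023.25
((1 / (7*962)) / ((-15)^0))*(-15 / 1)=-15 / 6734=-0.00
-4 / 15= -0.27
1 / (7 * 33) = 1 / 231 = 0.00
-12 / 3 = -4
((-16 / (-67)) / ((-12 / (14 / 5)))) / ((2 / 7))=-196 / 1005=-0.20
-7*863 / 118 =-6041 / 118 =-51.19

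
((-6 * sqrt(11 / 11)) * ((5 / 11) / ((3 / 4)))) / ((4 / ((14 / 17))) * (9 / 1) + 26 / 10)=-1400 / 17831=-0.08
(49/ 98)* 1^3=1/ 2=0.50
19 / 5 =3.80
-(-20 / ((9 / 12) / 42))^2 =-1254400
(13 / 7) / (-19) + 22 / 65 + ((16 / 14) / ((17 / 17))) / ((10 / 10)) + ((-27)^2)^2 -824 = 4587195926 / 8645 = 530618.38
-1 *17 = -17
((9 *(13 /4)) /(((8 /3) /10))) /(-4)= -1755 /64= -27.42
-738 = -738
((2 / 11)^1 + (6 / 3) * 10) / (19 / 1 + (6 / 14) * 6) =1554 / 1661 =0.94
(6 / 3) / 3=0.67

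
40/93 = 0.43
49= 49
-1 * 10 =-10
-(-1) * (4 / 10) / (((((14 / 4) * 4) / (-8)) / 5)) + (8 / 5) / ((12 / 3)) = -26 / 35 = -0.74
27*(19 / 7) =513 / 7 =73.29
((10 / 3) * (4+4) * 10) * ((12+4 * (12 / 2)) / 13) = 9600 / 13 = 738.46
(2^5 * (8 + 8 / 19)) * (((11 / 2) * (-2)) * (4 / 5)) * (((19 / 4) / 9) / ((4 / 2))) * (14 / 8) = -9856 / 9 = -1095.11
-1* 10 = -10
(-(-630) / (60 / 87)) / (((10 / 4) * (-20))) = -1827 / 100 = -18.27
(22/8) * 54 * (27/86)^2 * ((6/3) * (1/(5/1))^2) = 216513/184900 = 1.17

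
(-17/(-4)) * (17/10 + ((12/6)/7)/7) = 14501/1960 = 7.40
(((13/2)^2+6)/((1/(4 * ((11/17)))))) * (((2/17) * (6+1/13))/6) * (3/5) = 8.93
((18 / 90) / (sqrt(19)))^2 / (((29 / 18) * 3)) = 6 / 13775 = 0.00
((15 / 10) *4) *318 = 1908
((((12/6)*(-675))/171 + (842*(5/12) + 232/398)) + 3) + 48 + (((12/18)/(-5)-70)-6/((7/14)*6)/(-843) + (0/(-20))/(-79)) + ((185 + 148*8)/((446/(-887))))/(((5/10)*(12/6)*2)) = -14740795809299/14215728180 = -1036.94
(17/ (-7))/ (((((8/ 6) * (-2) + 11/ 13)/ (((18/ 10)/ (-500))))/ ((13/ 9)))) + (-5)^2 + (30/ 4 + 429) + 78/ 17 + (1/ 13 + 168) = 174135091451/ 274592500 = 634.16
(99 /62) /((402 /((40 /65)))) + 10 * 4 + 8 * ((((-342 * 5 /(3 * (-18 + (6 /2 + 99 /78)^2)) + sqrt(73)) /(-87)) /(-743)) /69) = 8 * sqrt(73) /4460229 + 245665781250454 /6141962804679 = 40.00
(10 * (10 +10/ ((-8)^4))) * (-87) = -8910975/ 1024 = -8702.12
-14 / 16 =-7 / 8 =-0.88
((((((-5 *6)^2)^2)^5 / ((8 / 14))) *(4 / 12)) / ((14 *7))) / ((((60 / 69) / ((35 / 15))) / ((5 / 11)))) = 27845847646875000000000000000 / 11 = 2531440695170454545454545000.00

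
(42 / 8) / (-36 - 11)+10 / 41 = 1019 / 7708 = 0.13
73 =73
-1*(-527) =527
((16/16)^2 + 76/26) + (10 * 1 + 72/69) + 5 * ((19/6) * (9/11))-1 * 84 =-368887/6578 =-56.08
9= 9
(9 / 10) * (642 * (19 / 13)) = 54891 / 65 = 844.48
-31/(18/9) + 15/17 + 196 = 6167/34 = 181.38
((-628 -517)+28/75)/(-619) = 85847/46425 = 1.85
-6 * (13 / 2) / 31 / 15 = -13 / 155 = -0.08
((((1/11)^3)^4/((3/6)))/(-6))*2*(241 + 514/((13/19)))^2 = -332768402/1591183186997547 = -0.00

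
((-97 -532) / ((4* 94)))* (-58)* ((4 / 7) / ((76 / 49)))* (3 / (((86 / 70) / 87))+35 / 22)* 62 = 801456185075 / 1689556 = 474359.05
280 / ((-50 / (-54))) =1512 / 5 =302.40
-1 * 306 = -306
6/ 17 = 0.35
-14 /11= -1.27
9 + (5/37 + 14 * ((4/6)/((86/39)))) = 21268/1591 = 13.37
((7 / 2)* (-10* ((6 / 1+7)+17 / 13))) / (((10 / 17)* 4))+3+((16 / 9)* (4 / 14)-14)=-731593 / 3276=-223.32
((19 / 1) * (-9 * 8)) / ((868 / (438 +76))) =-175788 / 217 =-810.08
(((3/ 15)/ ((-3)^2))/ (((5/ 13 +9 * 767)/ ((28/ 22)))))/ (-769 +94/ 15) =-91/ 16941558216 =-0.00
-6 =-6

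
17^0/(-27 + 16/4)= -1/23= -0.04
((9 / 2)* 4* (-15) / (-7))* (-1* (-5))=1350 / 7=192.86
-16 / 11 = -1.45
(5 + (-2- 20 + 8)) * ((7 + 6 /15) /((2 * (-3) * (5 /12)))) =666 /25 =26.64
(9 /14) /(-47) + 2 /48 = 221 /7896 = 0.03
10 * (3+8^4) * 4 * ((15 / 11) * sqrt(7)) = 2459400 * sqrt(7) / 11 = 591541.89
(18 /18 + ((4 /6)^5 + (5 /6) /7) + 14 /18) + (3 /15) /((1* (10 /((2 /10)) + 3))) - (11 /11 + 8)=-6.97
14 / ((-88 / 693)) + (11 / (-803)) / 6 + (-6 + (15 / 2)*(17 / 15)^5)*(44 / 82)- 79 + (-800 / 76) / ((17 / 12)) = -37660703599693 / 195764647500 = -192.38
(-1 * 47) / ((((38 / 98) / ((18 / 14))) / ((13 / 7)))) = -5499 / 19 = -289.42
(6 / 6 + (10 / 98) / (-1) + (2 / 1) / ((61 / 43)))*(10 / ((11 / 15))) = 1034700 / 32879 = 31.47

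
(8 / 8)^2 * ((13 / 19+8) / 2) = 165 / 38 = 4.34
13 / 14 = 0.93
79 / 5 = 15.80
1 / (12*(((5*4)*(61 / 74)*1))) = 37 / 7320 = 0.01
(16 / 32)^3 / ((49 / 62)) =0.16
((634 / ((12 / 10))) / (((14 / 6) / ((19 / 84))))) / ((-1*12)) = -30115 / 7056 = -4.27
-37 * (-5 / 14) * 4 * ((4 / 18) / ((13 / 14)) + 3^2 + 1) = 443260 / 819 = 541.22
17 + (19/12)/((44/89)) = 10667/528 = 20.20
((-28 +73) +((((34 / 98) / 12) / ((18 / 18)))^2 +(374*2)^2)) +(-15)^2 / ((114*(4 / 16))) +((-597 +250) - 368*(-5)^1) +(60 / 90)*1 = 561050.56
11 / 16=0.69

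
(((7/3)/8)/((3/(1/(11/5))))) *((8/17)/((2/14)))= 245/1683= 0.15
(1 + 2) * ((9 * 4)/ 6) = 18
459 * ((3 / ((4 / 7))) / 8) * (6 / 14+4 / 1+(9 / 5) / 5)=576963 / 400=1442.41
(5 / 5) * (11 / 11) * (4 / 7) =4 / 7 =0.57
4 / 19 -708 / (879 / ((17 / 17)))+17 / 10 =61519 / 55670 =1.11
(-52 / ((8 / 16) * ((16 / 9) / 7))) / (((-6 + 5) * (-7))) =-117 / 2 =-58.50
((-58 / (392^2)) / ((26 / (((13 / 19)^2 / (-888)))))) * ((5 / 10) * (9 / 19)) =1131 / 623956974592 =0.00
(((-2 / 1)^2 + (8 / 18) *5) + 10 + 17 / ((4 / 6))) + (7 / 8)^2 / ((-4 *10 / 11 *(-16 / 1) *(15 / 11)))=76920187 / 1843200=41.73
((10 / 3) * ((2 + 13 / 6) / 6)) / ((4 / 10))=625 / 108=5.79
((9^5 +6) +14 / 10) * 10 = 590564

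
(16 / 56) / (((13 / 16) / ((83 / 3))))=9.73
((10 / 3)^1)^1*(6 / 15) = 1.33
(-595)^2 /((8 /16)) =708050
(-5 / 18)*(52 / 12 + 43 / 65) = -487 / 351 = -1.39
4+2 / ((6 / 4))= 16 / 3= 5.33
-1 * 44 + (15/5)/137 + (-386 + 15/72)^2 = 11741413697/78912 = 148791.23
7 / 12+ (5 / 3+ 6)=33 / 4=8.25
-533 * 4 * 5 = -10660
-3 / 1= -3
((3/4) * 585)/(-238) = -1755/952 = -1.84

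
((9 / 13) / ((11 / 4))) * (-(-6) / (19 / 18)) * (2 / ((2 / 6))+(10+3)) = 3888 / 143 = 27.19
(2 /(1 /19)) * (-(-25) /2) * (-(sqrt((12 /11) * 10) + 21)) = -9975 - 950 * sqrt(330) /11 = -11543.87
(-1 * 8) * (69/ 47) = -552/ 47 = -11.74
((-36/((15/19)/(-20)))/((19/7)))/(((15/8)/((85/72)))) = 1904/9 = 211.56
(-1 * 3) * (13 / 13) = -3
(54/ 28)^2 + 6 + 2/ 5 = 9917/ 980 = 10.12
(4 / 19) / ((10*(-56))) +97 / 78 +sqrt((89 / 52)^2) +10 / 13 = 193163 / 51870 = 3.72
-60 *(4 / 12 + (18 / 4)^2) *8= -9880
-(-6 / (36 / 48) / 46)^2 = -16 / 529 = -0.03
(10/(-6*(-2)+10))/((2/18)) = 45/11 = 4.09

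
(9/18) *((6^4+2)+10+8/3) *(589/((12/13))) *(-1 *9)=-7526831/2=-3763415.50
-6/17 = -0.35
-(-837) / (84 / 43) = 11997 / 28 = 428.46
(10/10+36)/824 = 37/824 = 0.04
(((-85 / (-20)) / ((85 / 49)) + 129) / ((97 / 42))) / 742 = 7887 / 102820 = 0.08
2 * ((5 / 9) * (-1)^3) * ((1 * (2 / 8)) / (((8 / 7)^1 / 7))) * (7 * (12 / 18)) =-1715 / 216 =-7.94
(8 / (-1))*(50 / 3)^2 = -20000 / 9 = -2222.22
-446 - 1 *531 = -977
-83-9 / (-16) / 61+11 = -70263 / 976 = -71.99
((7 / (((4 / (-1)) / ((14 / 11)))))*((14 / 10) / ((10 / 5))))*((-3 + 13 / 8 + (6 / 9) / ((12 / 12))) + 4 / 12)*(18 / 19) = 9261 / 16720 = 0.55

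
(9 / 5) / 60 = 3 / 100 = 0.03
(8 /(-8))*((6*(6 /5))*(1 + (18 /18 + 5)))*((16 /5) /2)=-2016 /25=-80.64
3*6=18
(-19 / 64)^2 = 361 / 4096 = 0.09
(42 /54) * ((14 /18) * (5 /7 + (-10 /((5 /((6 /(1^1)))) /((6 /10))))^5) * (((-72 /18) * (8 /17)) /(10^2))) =23701865992 /107578125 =220.32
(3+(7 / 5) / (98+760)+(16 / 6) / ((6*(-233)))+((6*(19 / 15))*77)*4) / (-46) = -7028375671 / 137940660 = -50.95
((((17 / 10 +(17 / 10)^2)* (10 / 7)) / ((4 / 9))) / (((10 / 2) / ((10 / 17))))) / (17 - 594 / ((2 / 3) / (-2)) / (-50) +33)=1215 / 10052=0.12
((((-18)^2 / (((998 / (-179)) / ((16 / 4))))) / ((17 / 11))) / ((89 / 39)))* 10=-497605680 / 754987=-659.09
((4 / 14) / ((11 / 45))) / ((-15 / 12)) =-72 / 77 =-0.94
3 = 3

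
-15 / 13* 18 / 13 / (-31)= 270 / 5239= 0.05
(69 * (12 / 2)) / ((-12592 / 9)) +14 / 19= 52747 / 119624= 0.44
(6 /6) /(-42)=-1 /42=-0.02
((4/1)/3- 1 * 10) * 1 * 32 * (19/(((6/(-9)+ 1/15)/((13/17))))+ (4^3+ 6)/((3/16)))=-96821.96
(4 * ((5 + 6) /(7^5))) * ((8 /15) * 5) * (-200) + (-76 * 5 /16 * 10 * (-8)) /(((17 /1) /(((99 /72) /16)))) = 225152125 /27429024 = 8.21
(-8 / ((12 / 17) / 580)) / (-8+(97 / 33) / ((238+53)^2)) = 189371160 / 230471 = 821.67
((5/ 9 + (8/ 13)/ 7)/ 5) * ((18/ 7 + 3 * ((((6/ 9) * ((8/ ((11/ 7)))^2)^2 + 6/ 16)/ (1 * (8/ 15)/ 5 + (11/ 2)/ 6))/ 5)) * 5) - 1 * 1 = 2916032895799/ 17179075914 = 169.74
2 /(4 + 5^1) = 2 /9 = 0.22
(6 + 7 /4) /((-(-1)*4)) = 31 /16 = 1.94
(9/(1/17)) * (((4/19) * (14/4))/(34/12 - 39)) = -1836/589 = -3.12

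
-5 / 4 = -1.25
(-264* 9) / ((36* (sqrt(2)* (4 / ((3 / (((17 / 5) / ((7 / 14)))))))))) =-495* sqrt(2) / 136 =-5.15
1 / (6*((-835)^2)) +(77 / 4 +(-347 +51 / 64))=-43768299343 / 133867200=-326.95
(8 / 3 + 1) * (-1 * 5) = -18.33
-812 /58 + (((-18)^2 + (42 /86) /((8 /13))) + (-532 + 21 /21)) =-75751 /344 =-220.21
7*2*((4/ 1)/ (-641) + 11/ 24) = 48685/ 7692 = 6.33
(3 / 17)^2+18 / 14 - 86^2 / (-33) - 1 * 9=216.44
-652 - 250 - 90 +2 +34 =-956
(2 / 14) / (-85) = -1 / 595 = -0.00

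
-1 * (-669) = 669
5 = 5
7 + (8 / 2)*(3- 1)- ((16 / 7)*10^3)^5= -1048575999999999747895 / 16807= -62389242577497456.29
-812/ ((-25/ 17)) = 13804/ 25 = 552.16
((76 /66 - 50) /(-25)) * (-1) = -1612 /825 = -1.95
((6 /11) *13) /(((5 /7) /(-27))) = -14742 /55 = -268.04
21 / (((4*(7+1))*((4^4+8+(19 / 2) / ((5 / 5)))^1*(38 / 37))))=777 / 332576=0.00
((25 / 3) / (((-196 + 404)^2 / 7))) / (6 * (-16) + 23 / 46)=-175 / 12395136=-0.00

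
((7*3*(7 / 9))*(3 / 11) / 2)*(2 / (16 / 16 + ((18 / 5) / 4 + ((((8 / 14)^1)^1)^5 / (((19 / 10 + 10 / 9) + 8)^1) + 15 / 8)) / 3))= 32645244520 / 14120926039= 2.31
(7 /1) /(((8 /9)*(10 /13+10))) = 0.73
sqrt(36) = 6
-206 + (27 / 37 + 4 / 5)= -37827 / 185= -204.47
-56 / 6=-28 / 3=-9.33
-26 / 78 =-1 / 3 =-0.33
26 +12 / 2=32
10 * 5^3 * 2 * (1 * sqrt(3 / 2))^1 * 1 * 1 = 1250 * sqrt(6) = 3061.86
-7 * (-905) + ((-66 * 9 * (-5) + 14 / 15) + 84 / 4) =9326.93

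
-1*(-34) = 34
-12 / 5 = -2.40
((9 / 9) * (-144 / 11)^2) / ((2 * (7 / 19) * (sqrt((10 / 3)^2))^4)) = 997272 / 529375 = 1.88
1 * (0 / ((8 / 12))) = 0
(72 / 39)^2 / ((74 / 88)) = 4.05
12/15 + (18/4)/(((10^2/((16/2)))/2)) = 1.52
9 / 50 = 0.18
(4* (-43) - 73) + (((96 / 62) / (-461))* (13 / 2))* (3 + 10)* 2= -3509407 / 14291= -245.57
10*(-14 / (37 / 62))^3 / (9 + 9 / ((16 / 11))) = -104635525120 / 12308679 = -8500.95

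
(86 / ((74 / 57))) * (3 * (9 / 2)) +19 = 67583 / 74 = 913.28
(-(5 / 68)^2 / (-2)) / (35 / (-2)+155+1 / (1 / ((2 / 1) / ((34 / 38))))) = 25 / 1292272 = 0.00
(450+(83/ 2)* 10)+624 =1489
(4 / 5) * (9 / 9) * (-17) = -68 / 5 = -13.60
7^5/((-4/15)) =-252105/4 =-63026.25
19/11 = 1.73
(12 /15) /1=4 /5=0.80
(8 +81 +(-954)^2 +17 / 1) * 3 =2730666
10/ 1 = 10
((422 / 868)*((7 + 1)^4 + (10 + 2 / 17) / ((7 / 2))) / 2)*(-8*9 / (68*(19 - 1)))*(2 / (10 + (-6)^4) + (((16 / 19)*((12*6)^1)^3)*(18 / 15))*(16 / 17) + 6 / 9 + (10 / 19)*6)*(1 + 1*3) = -869104385078506072 / 10442655195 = -83226379.58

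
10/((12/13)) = 10.83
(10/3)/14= 5/21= 0.24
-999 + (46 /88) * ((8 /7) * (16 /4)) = -76739 /77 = -996.61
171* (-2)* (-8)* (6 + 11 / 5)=112176 / 5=22435.20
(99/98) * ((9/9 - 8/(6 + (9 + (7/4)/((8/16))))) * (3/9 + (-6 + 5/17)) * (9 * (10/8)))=-34.65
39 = 39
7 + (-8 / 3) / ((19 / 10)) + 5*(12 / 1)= 3739 / 57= 65.60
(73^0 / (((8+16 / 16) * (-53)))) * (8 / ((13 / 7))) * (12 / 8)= -28 / 2067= -0.01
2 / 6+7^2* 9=1324 / 3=441.33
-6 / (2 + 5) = -6 / 7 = -0.86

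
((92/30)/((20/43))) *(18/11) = 2967/275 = 10.79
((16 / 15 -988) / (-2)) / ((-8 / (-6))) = 3701 / 10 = 370.10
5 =5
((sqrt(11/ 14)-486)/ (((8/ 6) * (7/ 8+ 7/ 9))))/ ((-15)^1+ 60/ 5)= 8748/ 119-9 * sqrt(154)/ 833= 73.38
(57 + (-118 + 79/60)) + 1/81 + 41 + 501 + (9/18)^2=390889/810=482.58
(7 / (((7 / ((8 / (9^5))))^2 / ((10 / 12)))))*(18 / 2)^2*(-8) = -1280 / 903981141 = -0.00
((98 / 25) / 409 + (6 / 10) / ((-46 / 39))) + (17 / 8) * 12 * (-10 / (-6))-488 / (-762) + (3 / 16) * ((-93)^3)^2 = 121310659439.33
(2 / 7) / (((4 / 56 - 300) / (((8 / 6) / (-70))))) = 8 / 440895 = 0.00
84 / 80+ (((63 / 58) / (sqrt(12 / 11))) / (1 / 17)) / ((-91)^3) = 21 / 20 - 51*sqrt(33) / 12487748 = 1.05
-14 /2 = -7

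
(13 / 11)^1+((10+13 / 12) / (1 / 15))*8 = 14643 / 11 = 1331.18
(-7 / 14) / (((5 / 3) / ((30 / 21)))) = -3 / 7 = -0.43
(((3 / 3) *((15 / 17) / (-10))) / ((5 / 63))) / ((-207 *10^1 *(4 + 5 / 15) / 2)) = 63 / 254150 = 0.00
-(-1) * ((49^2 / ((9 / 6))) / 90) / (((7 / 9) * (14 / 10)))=49 / 3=16.33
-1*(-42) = 42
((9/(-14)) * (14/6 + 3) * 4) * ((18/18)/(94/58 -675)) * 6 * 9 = 18792/17087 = 1.10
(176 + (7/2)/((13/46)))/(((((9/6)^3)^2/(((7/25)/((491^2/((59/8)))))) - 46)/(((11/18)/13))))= 44503228/6682588395561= 0.00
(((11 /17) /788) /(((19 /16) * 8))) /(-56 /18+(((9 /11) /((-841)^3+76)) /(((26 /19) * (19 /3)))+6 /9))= -2806970893155 /79382384406196691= -0.00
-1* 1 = -1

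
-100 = -100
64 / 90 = 32 / 45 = 0.71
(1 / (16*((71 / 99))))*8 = 99 / 142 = 0.70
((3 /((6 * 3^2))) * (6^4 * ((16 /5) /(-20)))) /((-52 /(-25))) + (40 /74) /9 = -23716 /4329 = -5.48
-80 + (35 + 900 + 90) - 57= 888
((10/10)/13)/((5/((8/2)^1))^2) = 16/325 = 0.05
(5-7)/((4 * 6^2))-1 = -73/72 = -1.01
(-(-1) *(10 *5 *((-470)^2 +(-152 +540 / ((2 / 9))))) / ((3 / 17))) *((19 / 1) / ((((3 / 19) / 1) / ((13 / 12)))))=8243224082.41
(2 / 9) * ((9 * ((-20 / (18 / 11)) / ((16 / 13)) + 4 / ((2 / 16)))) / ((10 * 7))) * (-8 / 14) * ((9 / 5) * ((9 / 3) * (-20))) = 1362 / 35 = 38.91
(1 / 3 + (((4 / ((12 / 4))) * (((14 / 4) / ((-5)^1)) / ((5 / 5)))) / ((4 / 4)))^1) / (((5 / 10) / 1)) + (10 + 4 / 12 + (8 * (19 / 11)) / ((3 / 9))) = 50.59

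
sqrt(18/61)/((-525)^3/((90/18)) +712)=-3 * sqrt(122)/1765334693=-0.00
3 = 3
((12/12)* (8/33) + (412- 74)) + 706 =1044.24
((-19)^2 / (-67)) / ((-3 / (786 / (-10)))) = -47291 / 335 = -141.17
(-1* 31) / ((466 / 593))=-18383 / 466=-39.45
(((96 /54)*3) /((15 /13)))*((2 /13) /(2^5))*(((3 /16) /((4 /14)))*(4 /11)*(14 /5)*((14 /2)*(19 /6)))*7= 45619 /19800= 2.30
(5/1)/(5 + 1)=5/6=0.83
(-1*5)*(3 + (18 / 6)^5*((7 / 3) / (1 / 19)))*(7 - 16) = 484920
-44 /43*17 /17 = -44 /43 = -1.02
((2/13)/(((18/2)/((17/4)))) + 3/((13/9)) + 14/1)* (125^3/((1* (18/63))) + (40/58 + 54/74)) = 55437646276459/502164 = 110397492.21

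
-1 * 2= -2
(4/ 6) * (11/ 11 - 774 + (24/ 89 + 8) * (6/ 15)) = -228342/ 445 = -513.13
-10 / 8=-1.25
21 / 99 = 7 / 33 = 0.21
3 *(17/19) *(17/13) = 867/247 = 3.51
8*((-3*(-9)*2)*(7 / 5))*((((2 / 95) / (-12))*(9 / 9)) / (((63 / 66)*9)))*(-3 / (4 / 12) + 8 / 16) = 1496 / 1425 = 1.05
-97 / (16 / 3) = -291 / 16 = -18.19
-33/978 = -11/326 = -0.03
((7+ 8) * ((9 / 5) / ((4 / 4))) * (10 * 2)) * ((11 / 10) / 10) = 297 / 5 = 59.40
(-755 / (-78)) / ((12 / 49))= 39.52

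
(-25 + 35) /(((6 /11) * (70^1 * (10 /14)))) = 11 /30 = 0.37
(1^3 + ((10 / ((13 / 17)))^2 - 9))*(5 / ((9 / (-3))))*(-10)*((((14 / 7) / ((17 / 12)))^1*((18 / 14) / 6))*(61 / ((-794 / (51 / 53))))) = -1512385200 / 24891503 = -60.76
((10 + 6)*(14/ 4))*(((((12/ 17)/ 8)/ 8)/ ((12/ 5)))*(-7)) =-245/ 136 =-1.80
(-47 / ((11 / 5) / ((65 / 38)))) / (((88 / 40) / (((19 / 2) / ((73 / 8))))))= -152750 / 8833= -17.29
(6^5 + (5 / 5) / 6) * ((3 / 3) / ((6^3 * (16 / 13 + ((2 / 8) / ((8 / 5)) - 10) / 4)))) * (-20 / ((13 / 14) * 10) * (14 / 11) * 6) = 292632704 / 607959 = 481.34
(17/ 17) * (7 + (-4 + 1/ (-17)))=50/ 17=2.94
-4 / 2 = -2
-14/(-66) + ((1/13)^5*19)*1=2599678/12252669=0.21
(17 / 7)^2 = 289 / 49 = 5.90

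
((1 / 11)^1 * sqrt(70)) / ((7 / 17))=17 * sqrt(70) / 77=1.85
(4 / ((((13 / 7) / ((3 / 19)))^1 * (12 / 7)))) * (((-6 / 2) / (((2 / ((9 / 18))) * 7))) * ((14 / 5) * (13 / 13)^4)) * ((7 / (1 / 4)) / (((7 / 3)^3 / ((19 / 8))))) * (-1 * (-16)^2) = 5184 / 65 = 79.75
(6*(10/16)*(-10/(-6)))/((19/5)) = 125/76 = 1.64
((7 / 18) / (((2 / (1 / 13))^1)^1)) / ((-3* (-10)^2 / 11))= -77 / 140400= -0.00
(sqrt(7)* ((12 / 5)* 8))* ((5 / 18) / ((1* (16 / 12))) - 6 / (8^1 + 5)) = -316* sqrt(7) / 65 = -12.86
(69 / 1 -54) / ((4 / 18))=135 / 2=67.50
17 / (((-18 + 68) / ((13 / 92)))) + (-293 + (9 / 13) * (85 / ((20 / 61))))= -6785577 / 59800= -113.47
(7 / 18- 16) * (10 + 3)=-3653 / 18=-202.94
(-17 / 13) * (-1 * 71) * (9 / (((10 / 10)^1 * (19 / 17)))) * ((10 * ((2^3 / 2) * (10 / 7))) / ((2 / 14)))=73868400 / 247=299062.35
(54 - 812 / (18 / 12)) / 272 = -43 / 24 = -1.79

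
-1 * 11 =-11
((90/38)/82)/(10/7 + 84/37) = 11655/1492564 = 0.01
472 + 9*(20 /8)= 989 /2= 494.50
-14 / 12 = -7 / 6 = -1.17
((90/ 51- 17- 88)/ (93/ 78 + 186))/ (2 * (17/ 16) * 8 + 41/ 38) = -577980/ 18947231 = -0.03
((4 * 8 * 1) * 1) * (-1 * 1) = -32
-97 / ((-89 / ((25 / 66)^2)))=60625 / 387684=0.16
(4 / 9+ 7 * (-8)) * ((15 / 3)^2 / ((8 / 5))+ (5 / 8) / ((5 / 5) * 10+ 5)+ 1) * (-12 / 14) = 50000 / 63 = 793.65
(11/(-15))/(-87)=11/1305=0.01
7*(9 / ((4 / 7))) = 441 / 4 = 110.25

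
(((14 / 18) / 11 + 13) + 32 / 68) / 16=11395 / 13464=0.85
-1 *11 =-11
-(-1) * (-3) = -3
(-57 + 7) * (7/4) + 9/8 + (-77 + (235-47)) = 197/8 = 24.62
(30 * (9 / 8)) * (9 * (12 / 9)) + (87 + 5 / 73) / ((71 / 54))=2442339 / 5183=471.22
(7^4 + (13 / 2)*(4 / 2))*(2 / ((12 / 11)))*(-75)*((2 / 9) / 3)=-663850 / 27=-24587.04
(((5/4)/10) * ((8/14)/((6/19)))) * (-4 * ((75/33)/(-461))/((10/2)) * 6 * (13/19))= 130/35497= 0.00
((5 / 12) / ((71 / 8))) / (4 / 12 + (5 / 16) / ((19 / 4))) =760 / 6461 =0.12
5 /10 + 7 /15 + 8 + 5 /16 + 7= 3907 /240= 16.28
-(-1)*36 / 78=6 / 13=0.46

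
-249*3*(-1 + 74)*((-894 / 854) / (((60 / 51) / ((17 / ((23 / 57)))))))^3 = 21771288187718376489061221 / 7578043957288000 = 2872942979.80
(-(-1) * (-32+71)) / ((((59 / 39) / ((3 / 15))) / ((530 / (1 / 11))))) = 1773486 / 59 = 30059.08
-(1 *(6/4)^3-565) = 4493/8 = 561.62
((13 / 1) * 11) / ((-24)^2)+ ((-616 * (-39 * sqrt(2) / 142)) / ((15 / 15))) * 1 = 143 / 576+ 12012 * sqrt(2) / 71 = 239.51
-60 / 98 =-30 / 49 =-0.61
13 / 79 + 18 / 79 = 31 / 79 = 0.39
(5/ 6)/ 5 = 1/ 6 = 0.17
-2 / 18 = -1 / 9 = -0.11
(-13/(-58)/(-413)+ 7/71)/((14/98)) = 166755/242962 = 0.69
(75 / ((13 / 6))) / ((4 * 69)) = 75 / 598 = 0.13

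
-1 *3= -3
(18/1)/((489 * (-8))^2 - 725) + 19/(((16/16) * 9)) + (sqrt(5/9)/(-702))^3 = 290757523/137727171 - 5 * sqrt(5)/9340607016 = 2.11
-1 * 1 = -1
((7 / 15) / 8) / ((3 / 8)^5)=28672 / 3645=7.87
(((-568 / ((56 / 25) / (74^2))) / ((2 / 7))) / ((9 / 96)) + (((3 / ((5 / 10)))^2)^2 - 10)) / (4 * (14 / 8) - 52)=155514542 / 135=1151959.57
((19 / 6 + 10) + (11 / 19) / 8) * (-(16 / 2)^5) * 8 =-197820416 / 57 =-3470533.61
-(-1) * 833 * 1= 833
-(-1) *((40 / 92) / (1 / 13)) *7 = 910 / 23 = 39.57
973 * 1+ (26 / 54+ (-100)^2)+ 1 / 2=592595 / 54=10973.98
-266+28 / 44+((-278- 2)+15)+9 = -5735 / 11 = -521.36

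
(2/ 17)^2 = 4/ 289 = 0.01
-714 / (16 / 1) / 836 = -357 / 6688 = -0.05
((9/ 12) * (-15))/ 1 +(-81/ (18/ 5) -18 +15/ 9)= -601/ 12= -50.08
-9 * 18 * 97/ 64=-245.53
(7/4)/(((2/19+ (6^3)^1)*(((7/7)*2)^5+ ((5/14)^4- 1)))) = 638666/2446192613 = 0.00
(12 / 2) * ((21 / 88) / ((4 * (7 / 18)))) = 81 / 88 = 0.92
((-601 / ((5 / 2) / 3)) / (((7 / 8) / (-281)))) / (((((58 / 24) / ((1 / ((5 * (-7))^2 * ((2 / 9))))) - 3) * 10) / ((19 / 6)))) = 693087624 / 6188525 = 112.00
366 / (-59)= -366 / 59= -6.20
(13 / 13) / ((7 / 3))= 3 / 7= 0.43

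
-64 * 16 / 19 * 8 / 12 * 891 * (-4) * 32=77856768 / 19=4097724.63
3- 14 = -11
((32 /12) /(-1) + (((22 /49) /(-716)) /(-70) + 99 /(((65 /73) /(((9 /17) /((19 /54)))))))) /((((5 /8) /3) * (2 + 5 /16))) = 16297622938208 /47694110555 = 341.71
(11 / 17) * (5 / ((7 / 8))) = 440 / 119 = 3.70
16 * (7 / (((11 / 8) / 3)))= 2688 / 11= 244.36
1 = 1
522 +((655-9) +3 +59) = 1230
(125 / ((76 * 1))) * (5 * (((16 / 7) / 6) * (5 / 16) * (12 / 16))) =3125 / 4256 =0.73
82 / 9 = 9.11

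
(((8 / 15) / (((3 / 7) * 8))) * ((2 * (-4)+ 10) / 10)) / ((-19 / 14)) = -98 / 4275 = -0.02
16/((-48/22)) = -22/3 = -7.33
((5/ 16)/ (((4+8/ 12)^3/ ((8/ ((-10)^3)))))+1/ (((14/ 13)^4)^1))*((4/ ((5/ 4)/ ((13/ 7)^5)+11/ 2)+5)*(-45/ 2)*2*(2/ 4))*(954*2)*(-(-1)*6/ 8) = -165356907089992677/ 1207723086080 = -136916.24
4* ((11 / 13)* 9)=396 / 13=30.46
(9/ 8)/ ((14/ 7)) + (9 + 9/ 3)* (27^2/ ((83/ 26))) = 3639915/ 1328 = 2740.90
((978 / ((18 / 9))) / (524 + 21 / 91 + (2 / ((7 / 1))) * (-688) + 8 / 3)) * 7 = 10.36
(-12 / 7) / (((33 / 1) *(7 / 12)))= -48 / 539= -0.09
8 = 8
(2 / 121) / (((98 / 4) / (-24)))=-96 / 5929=-0.02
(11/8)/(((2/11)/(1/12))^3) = 14641/110592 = 0.13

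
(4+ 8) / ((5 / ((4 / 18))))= 8 / 15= 0.53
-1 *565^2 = -319225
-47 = -47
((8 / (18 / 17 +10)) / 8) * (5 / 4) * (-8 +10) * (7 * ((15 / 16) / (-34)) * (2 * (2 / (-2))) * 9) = 4725 / 6016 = 0.79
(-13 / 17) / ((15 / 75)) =-65 / 17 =-3.82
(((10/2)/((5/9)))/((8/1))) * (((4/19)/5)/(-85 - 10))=-9/18050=-0.00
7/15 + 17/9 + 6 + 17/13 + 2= 6823/585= 11.66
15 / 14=1.07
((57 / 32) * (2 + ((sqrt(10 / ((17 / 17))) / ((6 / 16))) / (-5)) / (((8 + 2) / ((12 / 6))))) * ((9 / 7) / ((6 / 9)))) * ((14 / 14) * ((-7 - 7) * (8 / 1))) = -1539 / 2 + 1026 * sqrt(10) / 25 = -639.72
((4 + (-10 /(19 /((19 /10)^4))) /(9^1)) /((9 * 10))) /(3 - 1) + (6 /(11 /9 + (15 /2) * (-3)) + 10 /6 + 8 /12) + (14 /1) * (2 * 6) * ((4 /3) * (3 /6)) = 70775461003 /620460000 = 114.07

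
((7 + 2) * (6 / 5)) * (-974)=-52596 / 5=-10519.20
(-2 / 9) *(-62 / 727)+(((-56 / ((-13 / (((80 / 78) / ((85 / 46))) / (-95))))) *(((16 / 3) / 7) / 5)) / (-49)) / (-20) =0.02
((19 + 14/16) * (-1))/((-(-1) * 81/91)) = -4823/216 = -22.33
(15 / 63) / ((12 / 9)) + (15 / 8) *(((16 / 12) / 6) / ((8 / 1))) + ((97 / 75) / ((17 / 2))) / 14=22993 / 95200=0.24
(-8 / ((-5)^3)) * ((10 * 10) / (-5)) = -1.28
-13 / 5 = -2.60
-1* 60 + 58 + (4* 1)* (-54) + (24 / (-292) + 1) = -15847 / 73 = -217.08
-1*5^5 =-3125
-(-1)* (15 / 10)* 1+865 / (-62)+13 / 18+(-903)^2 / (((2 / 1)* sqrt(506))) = -6545 / 558+815409* sqrt(506) / 1012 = 18112.95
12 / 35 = 0.34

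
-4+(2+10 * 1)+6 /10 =43 /5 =8.60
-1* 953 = -953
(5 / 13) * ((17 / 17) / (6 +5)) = 5 / 143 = 0.03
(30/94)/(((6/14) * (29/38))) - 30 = -39560/1363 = -29.02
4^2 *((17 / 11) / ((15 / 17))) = 4624 / 165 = 28.02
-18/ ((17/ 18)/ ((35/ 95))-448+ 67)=2268/ 47683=0.05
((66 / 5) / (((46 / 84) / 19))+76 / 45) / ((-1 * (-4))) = 23788 / 207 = 114.92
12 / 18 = 2 / 3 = 0.67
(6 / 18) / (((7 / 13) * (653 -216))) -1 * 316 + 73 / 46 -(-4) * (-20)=-7239031 / 18354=-394.41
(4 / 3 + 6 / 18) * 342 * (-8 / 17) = -4560 / 17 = -268.24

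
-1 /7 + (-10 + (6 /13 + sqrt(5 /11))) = -881 /91 + sqrt(55) /11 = -9.01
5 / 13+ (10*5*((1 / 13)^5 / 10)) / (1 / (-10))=0.38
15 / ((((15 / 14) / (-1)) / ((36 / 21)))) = -24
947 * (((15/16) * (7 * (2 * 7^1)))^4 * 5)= 1381876844709375/4096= 337372276540.37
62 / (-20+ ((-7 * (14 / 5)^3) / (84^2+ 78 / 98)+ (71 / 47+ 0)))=-125951457750 / 37604914399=-3.35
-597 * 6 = -3582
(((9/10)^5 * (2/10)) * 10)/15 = 19683/250000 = 0.08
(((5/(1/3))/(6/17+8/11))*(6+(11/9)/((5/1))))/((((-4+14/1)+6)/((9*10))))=788205/1616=487.75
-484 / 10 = -242 / 5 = -48.40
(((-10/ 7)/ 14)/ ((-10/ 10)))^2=25/ 2401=0.01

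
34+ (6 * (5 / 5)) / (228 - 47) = 6160 / 181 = 34.03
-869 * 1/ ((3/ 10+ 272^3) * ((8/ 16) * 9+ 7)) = -17380/ 4628439109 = -0.00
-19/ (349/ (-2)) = 38/ 349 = 0.11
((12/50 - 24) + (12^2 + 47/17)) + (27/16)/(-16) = 13371437/108800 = 122.90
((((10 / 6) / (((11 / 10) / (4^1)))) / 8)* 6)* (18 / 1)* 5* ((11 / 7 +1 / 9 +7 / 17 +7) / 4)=1217500 / 1309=930.10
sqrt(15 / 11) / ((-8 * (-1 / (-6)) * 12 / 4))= -sqrt(165) / 44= -0.29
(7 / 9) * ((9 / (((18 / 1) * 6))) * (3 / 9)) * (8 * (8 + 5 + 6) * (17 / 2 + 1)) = 2527 / 81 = 31.20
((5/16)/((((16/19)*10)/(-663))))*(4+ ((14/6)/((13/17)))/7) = -55879/512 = -109.14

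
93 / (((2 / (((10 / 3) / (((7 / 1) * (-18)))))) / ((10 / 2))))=-775 / 126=-6.15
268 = 268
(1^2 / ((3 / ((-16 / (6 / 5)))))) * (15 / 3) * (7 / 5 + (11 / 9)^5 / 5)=-43.23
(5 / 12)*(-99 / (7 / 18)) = -1485 / 14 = -106.07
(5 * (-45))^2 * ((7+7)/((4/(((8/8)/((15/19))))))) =448875/2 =224437.50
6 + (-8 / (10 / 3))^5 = -230082 / 3125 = -73.63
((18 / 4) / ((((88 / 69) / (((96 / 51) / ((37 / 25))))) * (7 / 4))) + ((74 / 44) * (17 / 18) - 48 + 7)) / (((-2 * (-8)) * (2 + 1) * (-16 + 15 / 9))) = 64246421 / 1199588544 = 0.05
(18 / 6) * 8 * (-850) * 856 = -17462400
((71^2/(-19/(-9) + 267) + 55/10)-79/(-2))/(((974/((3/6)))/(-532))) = -2932821/168502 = -17.41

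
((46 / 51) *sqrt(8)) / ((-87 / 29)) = -0.85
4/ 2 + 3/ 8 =19/ 8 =2.38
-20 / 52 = -5 / 13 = -0.38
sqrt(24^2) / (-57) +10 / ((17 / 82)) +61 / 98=48.44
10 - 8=2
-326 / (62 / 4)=-652 / 31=-21.03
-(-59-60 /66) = 659 /11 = 59.91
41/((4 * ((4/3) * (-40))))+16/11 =8887/7040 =1.26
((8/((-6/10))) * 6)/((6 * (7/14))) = -26.67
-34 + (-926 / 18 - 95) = -1624 / 9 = -180.44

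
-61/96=-0.64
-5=-5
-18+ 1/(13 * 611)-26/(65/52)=-1540937/39715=-38.80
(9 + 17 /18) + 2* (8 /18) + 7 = 107 /6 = 17.83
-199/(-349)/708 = 199/247092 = 0.00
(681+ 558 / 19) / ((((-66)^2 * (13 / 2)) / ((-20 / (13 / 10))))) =-0.39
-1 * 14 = -14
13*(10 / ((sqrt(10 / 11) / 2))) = 26*sqrt(110) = 272.69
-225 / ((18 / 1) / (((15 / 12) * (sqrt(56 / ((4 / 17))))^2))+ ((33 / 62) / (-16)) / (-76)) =-3364368000 / 911249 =-3692.04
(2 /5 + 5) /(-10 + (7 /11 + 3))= -297 /350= -0.85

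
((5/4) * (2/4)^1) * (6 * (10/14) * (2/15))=5/14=0.36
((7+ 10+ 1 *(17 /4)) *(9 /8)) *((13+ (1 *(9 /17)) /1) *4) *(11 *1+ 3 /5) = 30015 /2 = 15007.50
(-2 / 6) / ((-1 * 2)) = 1 / 6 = 0.17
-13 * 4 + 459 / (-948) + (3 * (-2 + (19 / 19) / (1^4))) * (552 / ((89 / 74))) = -40199969 / 28124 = -1429.38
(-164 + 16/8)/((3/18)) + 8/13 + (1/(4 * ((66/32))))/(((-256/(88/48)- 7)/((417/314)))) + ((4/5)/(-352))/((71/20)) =-4995171454777/5142311746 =-971.39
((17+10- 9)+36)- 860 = -806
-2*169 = -338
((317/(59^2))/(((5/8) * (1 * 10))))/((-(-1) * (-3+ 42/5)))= 1268/469935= 0.00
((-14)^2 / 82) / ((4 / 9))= 441 / 82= 5.38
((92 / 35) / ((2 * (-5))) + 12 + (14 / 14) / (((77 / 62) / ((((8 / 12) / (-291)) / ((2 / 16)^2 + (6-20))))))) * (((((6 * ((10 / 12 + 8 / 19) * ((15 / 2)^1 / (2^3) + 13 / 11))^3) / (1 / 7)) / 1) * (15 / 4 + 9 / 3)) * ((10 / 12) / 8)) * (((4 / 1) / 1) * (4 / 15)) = 6946.40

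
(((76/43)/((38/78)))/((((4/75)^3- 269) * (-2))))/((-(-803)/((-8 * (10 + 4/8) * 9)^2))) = 18807106500000/3918499774519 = 4.80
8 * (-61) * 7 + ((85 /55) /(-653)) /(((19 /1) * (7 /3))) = -3263438075 /955339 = -3416.00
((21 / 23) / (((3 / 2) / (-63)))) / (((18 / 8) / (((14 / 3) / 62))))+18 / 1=16.72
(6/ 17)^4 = 1296/ 83521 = 0.02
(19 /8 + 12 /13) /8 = 343 /832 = 0.41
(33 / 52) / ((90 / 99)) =363 / 520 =0.70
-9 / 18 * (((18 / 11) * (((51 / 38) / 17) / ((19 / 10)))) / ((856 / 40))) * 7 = -0.01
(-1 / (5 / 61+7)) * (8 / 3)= -61 / 162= -0.38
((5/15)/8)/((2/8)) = 1/6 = 0.17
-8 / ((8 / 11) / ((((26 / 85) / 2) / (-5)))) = 143 / 425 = 0.34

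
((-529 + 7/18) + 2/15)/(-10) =47563/900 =52.85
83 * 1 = 83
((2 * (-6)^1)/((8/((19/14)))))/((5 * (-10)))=57/1400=0.04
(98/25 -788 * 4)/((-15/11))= 288574/125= 2308.59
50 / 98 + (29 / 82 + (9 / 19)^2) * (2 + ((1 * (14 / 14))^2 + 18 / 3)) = 8286001 / 1450498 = 5.71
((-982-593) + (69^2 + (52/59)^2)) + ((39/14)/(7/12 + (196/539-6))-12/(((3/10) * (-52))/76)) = 685557777908/211286257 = 3244.69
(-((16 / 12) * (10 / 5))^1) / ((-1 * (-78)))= -4 / 117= -0.03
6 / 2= 3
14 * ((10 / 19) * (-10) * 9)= -12600 / 19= -663.16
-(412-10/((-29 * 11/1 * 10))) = -412.00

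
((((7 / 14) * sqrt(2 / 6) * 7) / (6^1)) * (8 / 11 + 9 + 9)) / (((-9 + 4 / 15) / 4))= -7210 * sqrt(3) / 4323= -2.89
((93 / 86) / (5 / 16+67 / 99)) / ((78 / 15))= 184140 / 875953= 0.21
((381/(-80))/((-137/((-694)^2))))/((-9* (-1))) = 15291943/8220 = 1860.33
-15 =-15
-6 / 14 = -3 / 7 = -0.43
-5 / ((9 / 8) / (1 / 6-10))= 1180 / 27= 43.70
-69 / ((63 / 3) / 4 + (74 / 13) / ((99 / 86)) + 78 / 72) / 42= -29601 / 203210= -0.15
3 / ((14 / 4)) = 0.86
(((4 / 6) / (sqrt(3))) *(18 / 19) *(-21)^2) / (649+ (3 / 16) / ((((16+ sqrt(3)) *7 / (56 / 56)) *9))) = 1778112 / 228582154800403+ 32699602962432 *sqrt(3) / 228582154800403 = 0.25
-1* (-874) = 874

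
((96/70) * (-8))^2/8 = 18432/1225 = 15.05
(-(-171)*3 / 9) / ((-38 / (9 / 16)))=-27 / 32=-0.84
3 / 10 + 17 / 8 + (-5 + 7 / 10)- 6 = -63 / 8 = -7.88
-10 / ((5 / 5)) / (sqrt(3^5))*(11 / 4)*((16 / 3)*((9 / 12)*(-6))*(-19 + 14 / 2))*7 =-6160*sqrt(3) / 3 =-3556.48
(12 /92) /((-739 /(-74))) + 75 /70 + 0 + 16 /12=1726021 /713874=2.42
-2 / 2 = -1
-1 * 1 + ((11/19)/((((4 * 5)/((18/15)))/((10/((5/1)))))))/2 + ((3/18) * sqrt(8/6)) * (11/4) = -917/950 + 11 * sqrt(3)/36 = -0.44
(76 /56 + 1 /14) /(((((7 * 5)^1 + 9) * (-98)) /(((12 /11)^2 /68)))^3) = -3645 /38161655088063613876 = -0.00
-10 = -10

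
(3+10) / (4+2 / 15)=195 / 62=3.15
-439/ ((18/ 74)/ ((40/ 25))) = -129944/ 45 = -2887.64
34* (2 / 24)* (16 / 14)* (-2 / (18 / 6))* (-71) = 9656 / 63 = 153.27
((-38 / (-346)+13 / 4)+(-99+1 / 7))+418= 1562203 / 4844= 322.50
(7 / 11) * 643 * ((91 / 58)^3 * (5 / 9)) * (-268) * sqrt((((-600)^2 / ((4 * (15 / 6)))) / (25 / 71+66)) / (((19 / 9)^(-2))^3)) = -11133731912480450 * sqrt(3344810) / 394866714429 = -51567486.09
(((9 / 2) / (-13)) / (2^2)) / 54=-1 / 624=-0.00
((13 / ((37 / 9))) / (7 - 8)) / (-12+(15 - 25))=117 / 814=0.14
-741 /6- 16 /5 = -1267 /10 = -126.70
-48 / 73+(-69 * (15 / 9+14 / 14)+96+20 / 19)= -87.60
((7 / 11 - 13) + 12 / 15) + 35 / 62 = -37507 / 3410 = -11.00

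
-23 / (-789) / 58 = 23 / 45762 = 0.00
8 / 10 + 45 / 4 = 241 / 20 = 12.05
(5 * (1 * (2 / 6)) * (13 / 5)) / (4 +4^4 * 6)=13 / 4620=0.00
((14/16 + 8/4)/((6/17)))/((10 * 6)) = 391/2880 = 0.14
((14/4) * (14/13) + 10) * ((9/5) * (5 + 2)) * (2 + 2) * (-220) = -1984752/13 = -152673.23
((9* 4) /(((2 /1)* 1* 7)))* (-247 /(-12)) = 741 /14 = 52.93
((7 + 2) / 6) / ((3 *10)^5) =1 / 16200000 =0.00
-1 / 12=-0.08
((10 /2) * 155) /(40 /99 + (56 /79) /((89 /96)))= 663.16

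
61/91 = 0.67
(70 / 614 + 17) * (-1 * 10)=-52540 / 307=-171.14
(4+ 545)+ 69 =618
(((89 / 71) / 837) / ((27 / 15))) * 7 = 3115 / 534843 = 0.01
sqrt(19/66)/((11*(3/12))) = 2*sqrt(1254)/363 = 0.20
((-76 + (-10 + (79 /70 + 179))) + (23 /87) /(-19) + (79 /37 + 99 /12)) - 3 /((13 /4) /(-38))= 15536705729 /111313020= 139.58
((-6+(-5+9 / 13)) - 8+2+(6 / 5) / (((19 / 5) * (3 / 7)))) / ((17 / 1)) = -3846 / 4199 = -0.92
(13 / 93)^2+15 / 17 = 132608 / 147033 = 0.90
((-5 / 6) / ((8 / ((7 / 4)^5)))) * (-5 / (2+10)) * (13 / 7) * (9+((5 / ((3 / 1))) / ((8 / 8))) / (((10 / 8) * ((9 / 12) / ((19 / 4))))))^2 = 19234230925 / 47775744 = 402.59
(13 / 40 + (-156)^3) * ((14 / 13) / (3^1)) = -81768953 / 60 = -1362815.88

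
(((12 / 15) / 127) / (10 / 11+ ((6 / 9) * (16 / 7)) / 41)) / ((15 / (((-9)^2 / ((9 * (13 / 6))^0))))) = 511434 / 14227175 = 0.04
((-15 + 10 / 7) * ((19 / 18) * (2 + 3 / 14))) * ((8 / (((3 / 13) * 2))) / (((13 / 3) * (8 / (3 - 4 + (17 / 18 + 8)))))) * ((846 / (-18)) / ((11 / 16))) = 34188505 / 3969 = 8613.88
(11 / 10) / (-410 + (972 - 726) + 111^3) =11 / 13674670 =0.00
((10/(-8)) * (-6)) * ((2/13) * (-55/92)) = -825/1196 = -0.69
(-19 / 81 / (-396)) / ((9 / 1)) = 19 / 288684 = 0.00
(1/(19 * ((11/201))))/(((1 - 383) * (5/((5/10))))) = -201/798380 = -0.00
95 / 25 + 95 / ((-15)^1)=-38 / 15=-2.53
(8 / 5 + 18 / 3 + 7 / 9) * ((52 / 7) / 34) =9802 / 5355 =1.83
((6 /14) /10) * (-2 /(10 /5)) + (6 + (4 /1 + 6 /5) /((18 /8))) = 5209 /630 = 8.27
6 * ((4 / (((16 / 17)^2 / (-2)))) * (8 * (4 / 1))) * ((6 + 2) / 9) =-4624 / 3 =-1541.33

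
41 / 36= 1.14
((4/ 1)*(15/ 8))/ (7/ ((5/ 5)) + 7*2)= 5/ 14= 0.36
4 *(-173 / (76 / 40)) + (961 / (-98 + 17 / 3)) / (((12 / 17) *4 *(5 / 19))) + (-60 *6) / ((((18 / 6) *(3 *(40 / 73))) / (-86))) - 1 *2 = 2483202183 / 421040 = 5897.78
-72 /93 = -24 /31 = -0.77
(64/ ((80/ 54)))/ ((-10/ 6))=-648/ 25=-25.92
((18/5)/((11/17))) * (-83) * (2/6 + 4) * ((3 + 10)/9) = -476918/165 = -2890.41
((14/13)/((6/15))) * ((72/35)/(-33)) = -24/143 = -0.17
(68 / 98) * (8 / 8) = 34 / 49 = 0.69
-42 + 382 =340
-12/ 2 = -6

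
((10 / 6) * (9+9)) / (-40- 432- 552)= -15 / 512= -0.03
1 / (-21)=-1 / 21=-0.05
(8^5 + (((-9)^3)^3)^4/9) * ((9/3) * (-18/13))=-10397722866895003574695450000000000.00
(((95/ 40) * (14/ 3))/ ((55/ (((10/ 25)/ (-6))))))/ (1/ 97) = -12901/ 9900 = -1.30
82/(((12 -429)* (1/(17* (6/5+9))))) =-34.10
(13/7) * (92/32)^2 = 6877/448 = 15.35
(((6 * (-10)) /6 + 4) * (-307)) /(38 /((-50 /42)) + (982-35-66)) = 46050 /21227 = 2.17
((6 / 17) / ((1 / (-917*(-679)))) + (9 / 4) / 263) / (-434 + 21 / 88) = -86462700918 / 170662541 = -506.63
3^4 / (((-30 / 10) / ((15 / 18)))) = -45 / 2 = -22.50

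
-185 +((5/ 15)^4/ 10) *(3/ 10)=-499499/ 2700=-185.00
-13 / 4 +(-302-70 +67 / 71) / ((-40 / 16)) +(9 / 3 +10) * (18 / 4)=57843 / 284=203.67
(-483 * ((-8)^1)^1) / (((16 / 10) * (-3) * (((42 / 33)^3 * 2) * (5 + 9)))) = -13.95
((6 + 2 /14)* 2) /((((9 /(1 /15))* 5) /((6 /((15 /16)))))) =2752 /23625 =0.12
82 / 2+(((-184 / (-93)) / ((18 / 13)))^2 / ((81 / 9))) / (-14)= 40.98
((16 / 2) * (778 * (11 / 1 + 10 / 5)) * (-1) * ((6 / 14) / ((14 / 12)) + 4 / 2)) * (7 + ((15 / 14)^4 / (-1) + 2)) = -173120346828 / 117649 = -1471498.67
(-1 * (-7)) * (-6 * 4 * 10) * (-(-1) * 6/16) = -630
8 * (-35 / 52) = -70 / 13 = -5.38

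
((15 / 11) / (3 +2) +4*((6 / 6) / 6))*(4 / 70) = 62 / 1155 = 0.05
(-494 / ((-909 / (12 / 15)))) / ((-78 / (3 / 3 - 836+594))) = 18316 / 13635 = 1.34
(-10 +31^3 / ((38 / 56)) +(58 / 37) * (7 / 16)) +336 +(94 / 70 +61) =8718349683 / 196840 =44291.55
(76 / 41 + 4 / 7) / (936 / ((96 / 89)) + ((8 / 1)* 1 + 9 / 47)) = 130848 / 47262299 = 0.00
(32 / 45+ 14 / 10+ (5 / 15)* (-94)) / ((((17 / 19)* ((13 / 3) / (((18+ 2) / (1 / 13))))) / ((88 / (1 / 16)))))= -140715520 / 51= -2759127.84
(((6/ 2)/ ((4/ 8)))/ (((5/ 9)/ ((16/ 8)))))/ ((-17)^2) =108/ 1445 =0.07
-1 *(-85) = 85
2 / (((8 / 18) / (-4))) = -18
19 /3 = 6.33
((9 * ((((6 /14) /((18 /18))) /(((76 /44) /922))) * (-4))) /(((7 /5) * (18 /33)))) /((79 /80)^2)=-64259712000 /5810371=-11059.49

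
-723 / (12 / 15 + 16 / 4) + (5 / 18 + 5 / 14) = -75595 / 504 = -149.99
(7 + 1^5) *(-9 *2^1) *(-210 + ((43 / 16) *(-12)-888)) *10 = 1627560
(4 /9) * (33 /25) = 44 /75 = 0.59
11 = 11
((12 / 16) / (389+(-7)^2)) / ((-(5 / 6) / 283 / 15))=-8.72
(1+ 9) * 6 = 60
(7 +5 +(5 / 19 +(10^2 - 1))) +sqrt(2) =sqrt(2) +2114 / 19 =112.68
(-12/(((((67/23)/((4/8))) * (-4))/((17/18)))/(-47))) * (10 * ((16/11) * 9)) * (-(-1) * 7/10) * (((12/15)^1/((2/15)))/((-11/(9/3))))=27786024/8107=3427.41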